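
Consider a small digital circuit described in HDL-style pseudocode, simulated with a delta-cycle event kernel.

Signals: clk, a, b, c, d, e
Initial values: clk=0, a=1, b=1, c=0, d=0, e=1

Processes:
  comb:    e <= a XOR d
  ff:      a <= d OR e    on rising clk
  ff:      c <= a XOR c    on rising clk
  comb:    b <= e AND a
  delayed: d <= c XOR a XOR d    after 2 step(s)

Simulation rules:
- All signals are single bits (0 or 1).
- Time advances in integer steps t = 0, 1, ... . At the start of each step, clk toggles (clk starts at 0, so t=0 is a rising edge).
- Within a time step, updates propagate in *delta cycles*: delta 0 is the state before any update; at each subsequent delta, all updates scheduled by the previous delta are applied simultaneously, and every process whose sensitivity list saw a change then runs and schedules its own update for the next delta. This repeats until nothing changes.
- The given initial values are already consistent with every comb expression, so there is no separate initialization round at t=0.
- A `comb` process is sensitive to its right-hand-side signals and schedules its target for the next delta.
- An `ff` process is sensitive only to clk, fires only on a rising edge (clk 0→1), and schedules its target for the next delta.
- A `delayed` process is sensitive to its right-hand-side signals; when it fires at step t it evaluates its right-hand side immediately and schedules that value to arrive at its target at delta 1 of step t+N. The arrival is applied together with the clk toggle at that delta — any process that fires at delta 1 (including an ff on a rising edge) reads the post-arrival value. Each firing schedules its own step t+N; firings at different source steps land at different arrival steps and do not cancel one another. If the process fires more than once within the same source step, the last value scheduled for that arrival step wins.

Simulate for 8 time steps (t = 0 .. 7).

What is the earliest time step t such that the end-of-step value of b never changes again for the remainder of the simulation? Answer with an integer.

4

t0.Δ0 c=0 clk=0 e=1 a=1 b=1 d=0
t0.Δ1 c=0 clk=1 e=1 a=1 b=1 d=0
t0.Δ2 c=1 clk=1 e=1 a=1 b=1 d=0
t1.Δ0 c=1 clk=1 e=1 a=1 b=1 d=0
t1.Δ1 c=1 clk=0 e=1 a=1 b=1 d=0
t2.Δ0 c=1 clk=0 e=1 a=1 b=1 d=0
t2.Δ1 c=1 clk=1 e=1 a=1 b=1 d=0
t2.Δ2 c=0 clk=1 e=1 a=1 b=1 d=0
t3.Δ0 c=0 clk=1 e=1 a=1 b=1 d=0
t3.Δ1 c=0 clk=0 e=1 a=1 b=1 d=0
t4.Δ0 c=0 clk=0 e=1 a=1 b=1 d=0
t4.Δ1 c=0 clk=1 e=1 a=1 b=1 d=1
t4.Δ2 c=1 clk=1 e=0 a=1 b=1 d=1
t4.Δ3 c=1 clk=1 e=0 a=1 b=0 d=1
t5.Δ0 c=1 clk=1 e=0 a=1 b=0 d=1
t5.Δ1 c=1 clk=0 e=0 a=1 b=0 d=1
t6.Δ0 c=1 clk=0 e=0 a=1 b=0 d=1
t6.Δ1 c=1 clk=1 e=0 a=1 b=0 d=1
t6.Δ2 c=0 clk=1 e=0 a=1 b=0 d=1
t7.Δ0 c=0 clk=1 e=0 a=1 b=0 d=1
t7.Δ1 c=0 clk=0 e=0 a=1 b=0 d=1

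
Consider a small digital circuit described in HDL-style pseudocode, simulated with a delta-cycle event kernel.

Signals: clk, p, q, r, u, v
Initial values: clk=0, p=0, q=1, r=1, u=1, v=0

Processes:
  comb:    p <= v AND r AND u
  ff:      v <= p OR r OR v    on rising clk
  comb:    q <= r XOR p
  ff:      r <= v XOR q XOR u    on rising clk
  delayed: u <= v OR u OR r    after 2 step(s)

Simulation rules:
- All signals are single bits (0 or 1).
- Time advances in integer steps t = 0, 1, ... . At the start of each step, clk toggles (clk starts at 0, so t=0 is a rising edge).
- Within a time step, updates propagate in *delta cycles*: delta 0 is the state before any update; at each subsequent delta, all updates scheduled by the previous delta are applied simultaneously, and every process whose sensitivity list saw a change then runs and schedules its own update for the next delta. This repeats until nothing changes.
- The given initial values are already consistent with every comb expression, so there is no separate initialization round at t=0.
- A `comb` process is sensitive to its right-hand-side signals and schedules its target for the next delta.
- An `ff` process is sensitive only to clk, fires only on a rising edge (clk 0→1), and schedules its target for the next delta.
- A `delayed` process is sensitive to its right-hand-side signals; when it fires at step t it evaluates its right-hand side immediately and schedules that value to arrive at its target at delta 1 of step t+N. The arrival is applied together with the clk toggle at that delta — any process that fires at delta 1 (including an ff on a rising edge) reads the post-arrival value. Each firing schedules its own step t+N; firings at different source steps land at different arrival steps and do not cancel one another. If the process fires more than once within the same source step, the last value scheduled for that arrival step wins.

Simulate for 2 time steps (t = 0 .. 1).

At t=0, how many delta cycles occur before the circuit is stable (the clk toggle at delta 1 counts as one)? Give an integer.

3

[bits: q,p,r,v,u,clk]
t=0: Δ0=101010 Δ1=101011 Δ2=100111 Δ3=000111 | 3Δ
t=1: Δ0=000111 Δ1=000110 | 1Δ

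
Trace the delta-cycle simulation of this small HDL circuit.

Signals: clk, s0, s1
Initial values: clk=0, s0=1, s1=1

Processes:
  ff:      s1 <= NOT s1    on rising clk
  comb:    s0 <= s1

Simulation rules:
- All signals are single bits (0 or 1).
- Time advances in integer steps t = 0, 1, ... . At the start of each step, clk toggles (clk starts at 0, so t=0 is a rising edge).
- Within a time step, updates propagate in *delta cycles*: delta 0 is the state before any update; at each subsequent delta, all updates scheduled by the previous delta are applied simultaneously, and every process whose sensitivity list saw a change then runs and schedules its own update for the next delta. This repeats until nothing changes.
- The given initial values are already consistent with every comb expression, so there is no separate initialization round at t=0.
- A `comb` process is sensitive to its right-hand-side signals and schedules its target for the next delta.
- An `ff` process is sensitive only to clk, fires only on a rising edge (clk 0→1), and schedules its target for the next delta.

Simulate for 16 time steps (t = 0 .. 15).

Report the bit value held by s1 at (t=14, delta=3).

[bits: clk,s0,s1]
t=0: Δ0=011 Δ1=111 Δ2=110 Δ3=100 | 3Δ
t=1: Δ0=100 Δ1=000 | 1Δ
t=2: Δ0=000 Δ1=100 Δ2=101 Δ3=111 | 3Δ
t=3: Δ0=111 Δ1=011 | 1Δ
t=4: Δ0=011 Δ1=111 Δ2=110 Δ3=100 | 3Δ
t=5: Δ0=100 Δ1=000 | 1Δ
t=6: Δ0=000 Δ1=100 Δ2=101 Δ3=111 | 3Δ
t=7: Δ0=111 Δ1=011 | 1Δ
t=8: Δ0=011 Δ1=111 Δ2=110 Δ3=100 | 3Δ
t=9: Δ0=100 Δ1=000 | 1Δ
t=10: Δ0=000 Δ1=100 Δ2=101 Δ3=111 | 3Δ
t=11: Δ0=111 Δ1=011 | 1Δ
t=12: Δ0=011 Δ1=111 Δ2=110 Δ3=100 | 3Δ
t=13: Δ0=100 Δ1=000 | 1Δ
t=14: Δ0=000 Δ1=100 Δ2=101 Δ3=111 | 3Δ
t=15: Δ0=111 Δ1=011 | 1Δ

1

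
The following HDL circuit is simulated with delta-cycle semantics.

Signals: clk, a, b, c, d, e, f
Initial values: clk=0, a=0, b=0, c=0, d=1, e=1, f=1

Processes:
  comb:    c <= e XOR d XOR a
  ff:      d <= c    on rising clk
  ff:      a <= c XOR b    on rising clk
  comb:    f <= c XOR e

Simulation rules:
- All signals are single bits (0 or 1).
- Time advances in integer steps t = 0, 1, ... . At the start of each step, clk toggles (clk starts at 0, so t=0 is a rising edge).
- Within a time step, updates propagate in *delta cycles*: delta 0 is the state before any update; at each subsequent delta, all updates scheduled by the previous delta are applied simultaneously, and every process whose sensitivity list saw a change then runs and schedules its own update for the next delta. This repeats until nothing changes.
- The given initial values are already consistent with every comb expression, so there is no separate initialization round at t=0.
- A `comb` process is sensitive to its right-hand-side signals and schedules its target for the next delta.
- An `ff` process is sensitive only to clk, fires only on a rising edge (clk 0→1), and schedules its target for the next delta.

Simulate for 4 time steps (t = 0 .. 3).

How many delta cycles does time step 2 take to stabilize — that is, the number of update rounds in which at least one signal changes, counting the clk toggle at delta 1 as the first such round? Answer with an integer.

t=0 Δ0: f=1 clk=0 b=0 c=0 d=1 a=0 e=1
  Δ1: clk:0→1
  Δ2: d:1→0
  Δ3: c:0→1
  Δ4: f:1→0
  (4Δ to stable)
t=1 Δ0: f=0 clk=1 b=0 c=1 d=0 a=0 e=1
  Δ1: clk:1→0
  (1Δ to stable)
t=2 Δ0: f=0 clk=0 b=0 c=1 d=0 a=0 e=1
  Δ1: clk:0→1
  Δ2: d:0→1, a:0→1
  (2Δ to stable)
t=3 Δ0: f=0 clk=1 b=0 c=1 d=1 a=1 e=1
  Δ1: clk:1→0
  (1Δ to stable)

2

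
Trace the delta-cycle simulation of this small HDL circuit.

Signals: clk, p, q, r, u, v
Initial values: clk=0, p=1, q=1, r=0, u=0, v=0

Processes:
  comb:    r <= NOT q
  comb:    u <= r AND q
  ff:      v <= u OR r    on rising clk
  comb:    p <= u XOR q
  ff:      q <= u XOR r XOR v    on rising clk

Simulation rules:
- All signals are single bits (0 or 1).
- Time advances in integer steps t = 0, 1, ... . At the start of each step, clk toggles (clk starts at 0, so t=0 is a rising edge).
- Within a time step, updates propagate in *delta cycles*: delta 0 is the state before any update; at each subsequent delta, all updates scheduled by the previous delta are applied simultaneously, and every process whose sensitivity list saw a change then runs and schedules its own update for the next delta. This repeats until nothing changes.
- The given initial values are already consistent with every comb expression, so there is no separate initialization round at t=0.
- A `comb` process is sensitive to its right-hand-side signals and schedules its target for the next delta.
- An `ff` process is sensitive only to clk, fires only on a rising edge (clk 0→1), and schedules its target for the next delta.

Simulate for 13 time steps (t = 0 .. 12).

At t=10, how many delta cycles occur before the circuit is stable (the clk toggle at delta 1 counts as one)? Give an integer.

t=0 Δ0: r=0 q=1 clk=0 u=0 p=1 v=0
  Δ1: clk:0→1
  Δ2: q:1→0
  Δ3: r:0→1, p:1→0
  (3Δ to stable)
t=1 Δ0: r=1 q=0 clk=1 u=0 p=0 v=0
  Δ1: clk:1→0
  (1Δ to stable)
t=2 Δ0: r=1 q=0 clk=0 u=0 p=0 v=0
  Δ1: clk:0→1
  Δ2: q:0→1, v:0→1
  Δ3: r:1→0, u:0→1, p:0→1
  Δ4: u:1→0, p:1→0
  Δ5: p:0→1
  (5Δ to stable)
t=3 Δ0: r=0 q=1 clk=1 u=0 p=1 v=1
  Δ1: clk:1→0
  (1Δ to stable)
t=4 Δ0: r=0 q=1 clk=0 u=0 p=1 v=1
  Δ1: clk:0→1
  Δ2: v:1→0
  (2Δ to stable)
t=5 Δ0: r=0 q=1 clk=1 u=0 p=1 v=0
  Δ1: clk:1→0
  (1Δ to stable)
t=6 Δ0: r=0 q=1 clk=0 u=0 p=1 v=0
  Δ1: clk:0→1
  Δ2: q:1→0
  Δ3: r:0→1, p:1→0
  (3Δ to stable)
t=7 Δ0: r=1 q=0 clk=1 u=0 p=0 v=0
  Δ1: clk:1→0
  (1Δ to stable)
t=8 Δ0: r=1 q=0 clk=0 u=0 p=0 v=0
  Δ1: clk:0→1
  Δ2: q:0→1, v:0→1
  Δ3: r:1→0, u:0→1, p:0→1
  Δ4: u:1→0, p:1→0
  Δ5: p:0→1
  (5Δ to stable)
t=9 Δ0: r=0 q=1 clk=1 u=0 p=1 v=1
  Δ1: clk:1→0
  (1Δ to stable)
t=10 Δ0: r=0 q=1 clk=0 u=0 p=1 v=1
  Δ1: clk:0→1
  Δ2: v:1→0
  (2Δ to stable)
t=11 Δ0: r=0 q=1 clk=1 u=0 p=1 v=0
  Δ1: clk:1→0
  (1Δ to stable)
t=12 Δ0: r=0 q=1 clk=0 u=0 p=1 v=0
  Δ1: clk:0→1
  Δ2: q:1→0
  Δ3: r:0→1, p:1→0
  (3Δ to stable)

2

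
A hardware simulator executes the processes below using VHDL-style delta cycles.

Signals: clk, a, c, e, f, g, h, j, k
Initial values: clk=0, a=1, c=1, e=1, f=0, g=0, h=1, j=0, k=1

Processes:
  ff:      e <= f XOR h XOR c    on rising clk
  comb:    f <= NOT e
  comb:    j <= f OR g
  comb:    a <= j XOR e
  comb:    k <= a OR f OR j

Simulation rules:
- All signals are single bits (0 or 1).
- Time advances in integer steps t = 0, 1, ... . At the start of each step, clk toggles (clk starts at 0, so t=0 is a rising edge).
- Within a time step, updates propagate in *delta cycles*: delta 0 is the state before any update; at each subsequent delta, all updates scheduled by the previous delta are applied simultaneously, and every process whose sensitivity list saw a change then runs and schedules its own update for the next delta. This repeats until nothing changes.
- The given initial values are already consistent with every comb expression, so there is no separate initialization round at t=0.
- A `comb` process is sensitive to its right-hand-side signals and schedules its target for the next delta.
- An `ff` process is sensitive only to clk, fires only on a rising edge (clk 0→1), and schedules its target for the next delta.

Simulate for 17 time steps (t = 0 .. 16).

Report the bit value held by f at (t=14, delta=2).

[bits: h,a,e,g,clk,c,j,f,k]
t=0: Δ0=111001001 Δ1=111011001 Δ2=110011001 Δ3=100011011 Δ4=100011111 Δ5=110011111 | 5Δ
t=1: Δ0=110011111 Δ1=110001111 | 1Δ
t=2: Δ0=110001111 Δ1=110011111 Δ2=111011111 Δ3=101011101 Δ4=101011001 Δ5=111011000 Δ6=111011001 | 6Δ
t=3: Δ0=111011001 Δ1=111001001 | 1Δ
t=4: Δ0=111001001 Δ1=111011001 Δ2=110011001 Δ3=100011011 Δ4=100011111 Δ5=110011111 | 5Δ
t=5: Δ0=110011111 Δ1=110001111 | 1Δ
t=6: Δ0=110001111 Δ1=110011111 Δ2=111011111 Δ3=101011101 Δ4=101011001 Δ5=111011000 Δ6=111011001 | 6Δ
t=7: Δ0=111011001 Δ1=111001001 | 1Δ
t=8: Δ0=111001001 Δ1=111011001 Δ2=110011001 Δ3=100011011 Δ4=100011111 Δ5=110011111 | 5Δ
t=9: Δ0=110011111 Δ1=110001111 | 1Δ
t=10: Δ0=110001111 Δ1=110011111 Δ2=111011111 Δ3=101011101 Δ4=101011001 Δ5=111011000 Δ6=111011001 | 6Δ
t=11: Δ0=111011001 Δ1=111001001 | 1Δ
t=12: Δ0=111001001 Δ1=111011001 Δ2=110011001 Δ3=100011011 Δ4=100011111 Δ5=110011111 | 5Δ
t=13: Δ0=110011111 Δ1=110001111 | 1Δ
t=14: Δ0=110001111 Δ1=110011111 Δ2=111011111 Δ3=101011101 Δ4=101011001 Δ5=111011000 Δ6=111011001 | 6Δ
t=15: Δ0=111011001 Δ1=111001001 | 1Δ
t=16: Δ0=111001001 Δ1=111011001 Δ2=110011001 Δ3=100011011 Δ4=100011111 Δ5=110011111 | 5Δ

1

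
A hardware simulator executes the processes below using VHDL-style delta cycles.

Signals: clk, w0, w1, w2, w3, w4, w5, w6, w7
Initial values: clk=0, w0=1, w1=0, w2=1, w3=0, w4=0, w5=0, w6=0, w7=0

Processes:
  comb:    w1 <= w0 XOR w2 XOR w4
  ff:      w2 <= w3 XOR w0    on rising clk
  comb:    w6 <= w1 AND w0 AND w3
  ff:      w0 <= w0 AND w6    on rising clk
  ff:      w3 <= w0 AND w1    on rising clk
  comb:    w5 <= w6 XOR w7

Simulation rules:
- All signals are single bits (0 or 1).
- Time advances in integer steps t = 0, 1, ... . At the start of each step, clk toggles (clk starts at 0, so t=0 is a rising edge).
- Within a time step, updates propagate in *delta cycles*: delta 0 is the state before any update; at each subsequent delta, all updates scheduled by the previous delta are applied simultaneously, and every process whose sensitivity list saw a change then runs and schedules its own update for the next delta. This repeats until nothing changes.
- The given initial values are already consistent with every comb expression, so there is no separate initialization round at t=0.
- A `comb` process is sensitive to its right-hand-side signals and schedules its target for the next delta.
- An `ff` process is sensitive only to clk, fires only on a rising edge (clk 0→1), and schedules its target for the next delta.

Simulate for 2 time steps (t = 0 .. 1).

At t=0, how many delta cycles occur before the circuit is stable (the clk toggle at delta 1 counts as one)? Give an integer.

[bits: w2,w7,w4,w6,w3,clk,w0,w5,w1]
t=0: Δ0=100000100 Δ1=100001100 Δ2=100001000 Δ3=100001001 | 3Δ
t=1: Δ0=100001001 Δ1=100000001 | 1Δ

3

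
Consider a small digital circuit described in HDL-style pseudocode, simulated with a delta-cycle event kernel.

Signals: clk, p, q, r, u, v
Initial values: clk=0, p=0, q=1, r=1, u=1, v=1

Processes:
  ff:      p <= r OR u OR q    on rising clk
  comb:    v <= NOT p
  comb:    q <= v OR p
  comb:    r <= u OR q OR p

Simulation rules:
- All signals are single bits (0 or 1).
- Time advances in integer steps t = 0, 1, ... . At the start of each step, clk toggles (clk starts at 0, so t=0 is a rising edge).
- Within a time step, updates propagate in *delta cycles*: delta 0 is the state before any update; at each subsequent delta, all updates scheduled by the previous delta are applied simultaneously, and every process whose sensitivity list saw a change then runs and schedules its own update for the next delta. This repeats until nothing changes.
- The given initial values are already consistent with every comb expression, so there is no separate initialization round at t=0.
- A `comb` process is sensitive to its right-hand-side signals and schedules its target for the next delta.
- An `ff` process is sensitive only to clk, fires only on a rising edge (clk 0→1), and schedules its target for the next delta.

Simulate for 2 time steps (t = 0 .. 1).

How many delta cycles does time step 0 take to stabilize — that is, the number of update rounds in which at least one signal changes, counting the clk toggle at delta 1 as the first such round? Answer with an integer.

3

[bits: clk,r,u,q,v,p]
t=0: Δ0=011110 Δ1=111110 Δ2=111111 Δ3=111101 | 3Δ
t=1: Δ0=111101 Δ1=011101 | 1Δ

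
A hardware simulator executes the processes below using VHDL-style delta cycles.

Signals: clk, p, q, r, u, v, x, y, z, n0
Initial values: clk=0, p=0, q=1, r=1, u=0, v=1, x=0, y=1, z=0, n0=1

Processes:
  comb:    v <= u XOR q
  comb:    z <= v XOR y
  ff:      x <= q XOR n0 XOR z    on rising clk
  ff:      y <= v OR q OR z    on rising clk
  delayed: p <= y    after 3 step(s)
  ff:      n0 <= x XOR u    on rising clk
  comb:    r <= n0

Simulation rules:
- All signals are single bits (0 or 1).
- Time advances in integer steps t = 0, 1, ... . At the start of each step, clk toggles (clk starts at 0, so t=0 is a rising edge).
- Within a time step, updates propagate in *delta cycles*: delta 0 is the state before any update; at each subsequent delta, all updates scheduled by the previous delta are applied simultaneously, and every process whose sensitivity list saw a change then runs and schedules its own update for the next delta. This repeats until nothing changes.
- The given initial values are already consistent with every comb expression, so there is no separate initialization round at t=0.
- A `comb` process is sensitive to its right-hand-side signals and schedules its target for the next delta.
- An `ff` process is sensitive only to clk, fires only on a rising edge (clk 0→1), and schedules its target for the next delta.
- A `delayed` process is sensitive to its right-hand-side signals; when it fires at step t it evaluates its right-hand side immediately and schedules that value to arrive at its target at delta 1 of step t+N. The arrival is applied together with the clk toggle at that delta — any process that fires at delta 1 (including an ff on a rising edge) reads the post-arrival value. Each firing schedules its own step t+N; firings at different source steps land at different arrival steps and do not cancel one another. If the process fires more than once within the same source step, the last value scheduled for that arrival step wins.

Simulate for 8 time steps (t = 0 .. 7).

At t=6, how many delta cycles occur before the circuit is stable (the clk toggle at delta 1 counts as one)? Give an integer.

2

t0.Δ0 y=1 clk=0 x=0 p=0 u=0 r=1 n0=1 q=1 v=1 z=0
t0.Δ1 y=1 clk=1 x=0 p=0 u=0 r=1 n0=1 q=1 v=1 z=0
t0.Δ2 y=1 clk=1 x=0 p=0 u=0 r=1 n0=0 q=1 v=1 z=0
t0.Δ3 y=1 clk=1 x=0 p=0 u=0 r=0 n0=0 q=1 v=1 z=0
t1.Δ0 y=1 clk=1 x=0 p=0 u=0 r=0 n0=0 q=1 v=1 z=0
t1.Δ1 y=1 clk=0 x=0 p=0 u=0 r=0 n0=0 q=1 v=1 z=0
t2.Δ0 y=1 clk=0 x=0 p=0 u=0 r=0 n0=0 q=1 v=1 z=0
t2.Δ1 y=1 clk=1 x=0 p=0 u=0 r=0 n0=0 q=1 v=1 z=0
t2.Δ2 y=1 clk=1 x=1 p=0 u=0 r=0 n0=0 q=1 v=1 z=0
t3.Δ0 y=1 clk=1 x=1 p=0 u=0 r=0 n0=0 q=1 v=1 z=0
t3.Δ1 y=1 clk=0 x=1 p=0 u=0 r=0 n0=0 q=1 v=1 z=0
t4.Δ0 y=1 clk=0 x=1 p=0 u=0 r=0 n0=0 q=1 v=1 z=0
t4.Δ1 y=1 clk=1 x=1 p=0 u=0 r=0 n0=0 q=1 v=1 z=0
t4.Δ2 y=1 clk=1 x=1 p=0 u=0 r=0 n0=1 q=1 v=1 z=0
t4.Δ3 y=1 clk=1 x=1 p=0 u=0 r=1 n0=1 q=1 v=1 z=0
t5.Δ0 y=1 clk=1 x=1 p=0 u=0 r=1 n0=1 q=1 v=1 z=0
t5.Δ1 y=1 clk=0 x=1 p=0 u=0 r=1 n0=1 q=1 v=1 z=0
t6.Δ0 y=1 clk=0 x=1 p=0 u=0 r=1 n0=1 q=1 v=1 z=0
t6.Δ1 y=1 clk=1 x=1 p=0 u=0 r=1 n0=1 q=1 v=1 z=0
t6.Δ2 y=1 clk=1 x=0 p=0 u=0 r=1 n0=1 q=1 v=1 z=0
t7.Δ0 y=1 clk=1 x=0 p=0 u=0 r=1 n0=1 q=1 v=1 z=0
t7.Δ1 y=1 clk=0 x=0 p=0 u=0 r=1 n0=1 q=1 v=1 z=0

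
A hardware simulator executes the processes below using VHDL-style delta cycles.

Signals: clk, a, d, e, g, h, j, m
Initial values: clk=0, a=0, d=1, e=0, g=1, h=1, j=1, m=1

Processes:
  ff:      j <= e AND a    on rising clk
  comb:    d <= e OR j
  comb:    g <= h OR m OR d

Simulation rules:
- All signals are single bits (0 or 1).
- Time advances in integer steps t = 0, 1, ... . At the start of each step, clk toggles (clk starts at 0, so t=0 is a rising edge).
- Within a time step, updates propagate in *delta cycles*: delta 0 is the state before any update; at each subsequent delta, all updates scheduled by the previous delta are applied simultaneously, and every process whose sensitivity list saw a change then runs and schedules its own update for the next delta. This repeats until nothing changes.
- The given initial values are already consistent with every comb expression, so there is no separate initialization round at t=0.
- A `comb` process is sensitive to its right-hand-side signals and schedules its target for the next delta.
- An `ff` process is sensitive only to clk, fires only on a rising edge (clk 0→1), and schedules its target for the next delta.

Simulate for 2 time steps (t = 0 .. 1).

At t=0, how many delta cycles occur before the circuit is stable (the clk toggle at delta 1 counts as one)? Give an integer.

3

[bits: clk,j,m,d,g,h,e,a]
t=0: Δ0=01111100 Δ1=11111100 Δ2=10111100 Δ3=10101100 | 3Δ
t=1: Δ0=10101100 Δ1=00101100 | 1Δ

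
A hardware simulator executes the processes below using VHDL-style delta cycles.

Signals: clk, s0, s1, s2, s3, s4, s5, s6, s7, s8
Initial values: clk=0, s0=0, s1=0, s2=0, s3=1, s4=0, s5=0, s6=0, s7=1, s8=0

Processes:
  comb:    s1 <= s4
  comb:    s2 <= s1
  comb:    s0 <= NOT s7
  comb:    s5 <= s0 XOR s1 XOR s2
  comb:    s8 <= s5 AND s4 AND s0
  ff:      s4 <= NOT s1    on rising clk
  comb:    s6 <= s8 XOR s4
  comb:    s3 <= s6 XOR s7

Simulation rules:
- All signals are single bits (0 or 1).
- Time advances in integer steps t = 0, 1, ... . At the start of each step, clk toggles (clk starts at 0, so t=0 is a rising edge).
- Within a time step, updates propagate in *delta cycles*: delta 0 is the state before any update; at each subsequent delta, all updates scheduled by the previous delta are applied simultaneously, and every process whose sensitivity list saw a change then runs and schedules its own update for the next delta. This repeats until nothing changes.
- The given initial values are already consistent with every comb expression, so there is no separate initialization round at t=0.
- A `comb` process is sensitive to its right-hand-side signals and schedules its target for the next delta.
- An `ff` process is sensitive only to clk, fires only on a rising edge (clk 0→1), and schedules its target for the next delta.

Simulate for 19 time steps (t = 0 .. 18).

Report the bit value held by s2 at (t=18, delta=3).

1

t0.Δ0 s6=0 s3=1 s1=0 s2=0 s0=0 s4=0 s8=0 clk=0 s7=1 s5=0
t0.Δ1 s6=0 s3=1 s1=0 s2=0 s0=0 s4=0 s8=0 clk=1 s7=1 s5=0
t0.Δ2 s6=0 s3=1 s1=0 s2=0 s0=0 s4=1 s8=0 clk=1 s7=1 s5=0
t0.Δ3 s6=1 s3=1 s1=1 s2=0 s0=0 s4=1 s8=0 clk=1 s7=1 s5=0
t0.Δ4 s6=1 s3=0 s1=1 s2=1 s0=0 s4=1 s8=0 clk=1 s7=1 s5=1
t0.Δ5 s6=1 s3=0 s1=1 s2=1 s0=0 s4=1 s8=0 clk=1 s7=1 s5=0
t1.Δ0 s6=1 s3=0 s1=1 s2=1 s0=0 s4=1 s8=0 clk=1 s7=1 s5=0
t1.Δ1 s6=1 s3=0 s1=1 s2=1 s0=0 s4=1 s8=0 clk=0 s7=1 s5=0
t2.Δ0 s6=1 s3=0 s1=1 s2=1 s0=0 s4=1 s8=0 clk=0 s7=1 s5=0
t2.Δ1 s6=1 s3=0 s1=1 s2=1 s0=0 s4=1 s8=0 clk=1 s7=1 s5=0
t2.Δ2 s6=1 s3=0 s1=1 s2=1 s0=0 s4=0 s8=0 clk=1 s7=1 s5=0
t2.Δ3 s6=0 s3=0 s1=0 s2=1 s0=0 s4=0 s8=0 clk=1 s7=1 s5=0
t2.Δ4 s6=0 s3=1 s1=0 s2=0 s0=0 s4=0 s8=0 clk=1 s7=1 s5=1
t2.Δ5 s6=0 s3=1 s1=0 s2=0 s0=0 s4=0 s8=0 clk=1 s7=1 s5=0
t3.Δ0 s6=0 s3=1 s1=0 s2=0 s0=0 s4=0 s8=0 clk=1 s7=1 s5=0
t3.Δ1 s6=0 s3=1 s1=0 s2=0 s0=0 s4=0 s8=0 clk=0 s7=1 s5=0
t4.Δ0 s6=0 s3=1 s1=0 s2=0 s0=0 s4=0 s8=0 clk=0 s7=1 s5=0
t4.Δ1 s6=0 s3=1 s1=0 s2=0 s0=0 s4=0 s8=0 clk=1 s7=1 s5=0
t4.Δ2 s6=0 s3=1 s1=0 s2=0 s0=0 s4=1 s8=0 clk=1 s7=1 s5=0
t4.Δ3 s6=1 s3=1 s1=1 s2=0 s0=0 s4=1 s8=0 clk=1 s7=1 s5=0
t4.Δ4 s6=1 s3=0 s1=1 s2=1 s0=0 s4=1 s8=0 clk=1 s7=1 s5=1
t4.Δ5 s6=1 s3=0 s1=1 s2=1 s0=0 s4=1 s8=0 clk=1 s7=1 s5=0
t5.Δ0 s6=1 s3=0 s1=1 s2=1 s0=0 s4=1 s8=0 clk=1 s7=1 s5=0
t5.Δ1 s6=1 s3=0 s1=1 s2=1 s0=0 s4=1 s8=0 clk=0 s7=1 s5=0
t6.Δ0 s6=1 s3=0 s1=1 s2=1 s0=0 s4=1 s8=0 clk=0 s7=1 s5=0
t6.Δ1 s6=1 s3=0 s1=1 s2=1 s0=0 s4=1 s8=0 clk=1 s7=1 s5=0
t6.Δ2 s6=1 s3=0 s1=1 s2=1 s0=0 s4=0 s8=0 clk=1 s7=1 s5=0
t6.Δ3 s6=0 s3=0 s1=0 s2=1 s0=0 s4=0 s8=0 clk=1 s7=1 s5=0
t6.Δ4 s6=0 s3=1 s1=0 s2=0 s0=0 s4=0 s8=0 clk=1 s7=1 s5=1
t6.Δ5 s6=0 s3=1 s1=0 s2=0 s0=0 s4=0 s8=0 clk=1 s7=1 s5=0
t7.Δ0 s6=0 s3=1 s1=0 s2=0 s0=0 s4=0 s8=0 clk=1 s7=1 s5=0
t7.Δ1 s6=0 s3=1 s1=0 s2=0 s0=0 s4=0 s8=0 clk=0 s7=1 s5=0
t8.Δ0 s6=0 s3=1 s1=0 s2=0 s0=0 s4=0 s8=0 clk=0 s7=1 s5=0
t8.Δ1 s6=0 s3=1 s1=0 s2=0 s0=0 s4=0 s8=0 clk=1 s7=1 s5=0
t8.Δ2 s6=0 s3=1 s1=0 s2=0 s0=0 s4=1 s8=0 clk=1 s7=1 s5=0
t8.Δ3 s6=1 s3=1 s1=1 s2=0 s0=0 s4=1 s8=0 clk=1 s7=1 s5=0
t8.Δ4 s6=1 s3=0 s1=1 s2=1 s0=0 s4=1 s8=0 clk=1 s7=1 s5=1
t8.Δ5 s6=1 s3=0 s1=1 s2=1 s0=0 s4=1 s8=0 clk=1 s7=1 s5=0
t9.Δ0 s6=1 s3=0 s1=1 s2=1 s0=0 s4=1 s8=0 clk=1 s7=1 s5=0
t9.Δ1 s6=1 s3=0 s1=1 s2=1 s0=0 s4=1 s8=0 clk=0 s7=1 s5=0
t10.Δ0 s6=1 s3=0 s1=1 s2=1 s0=0 s4=1 s8=0 clk=0 s7=1 s5=0
t10.Δ1 s6=1 s3=0 s1=1 s2=1 s0=0 s4=1 s8=0 clk=1 s7=1 s5=0
t10.Δ2 s6=1 s3=0 s1=1 s2=1 s0=0 s4=0 s8=0 clk=1 s7=1 s5=0
t10.Δ3 s6=0 s3=0 s1=0 s2=1 s0=0 s4=0 s8=0 clk=1 s7=1 s5=0
t10.Δ4 s6=0 s3=1 s1=0 s2=0 s0=0 s4=0 s8=0 clk=1 s7=1 s5=1
t10.Δ5 s6=0 s3=1 s1=0 s2=0 s0=0 s4=0 s8=0 clk=1 s7=1 s5=0
t11.Δ0 s6=0 s3=1 s1=0 s2=0 s0=0 s4=0 s8=0 clk=1 s7=1 s5=0
t11.Δ1 s6=0 s3=1 s1=0 s2=0 s0=0 s4=0 s8=0 clk=0 s7=1 s5=0
t12.Δ0 s6=0 s3=1 s1=0 s2=0 s0=0 s4=0 s8=0 clk=0 s7=1 s5=0
t12.Δ1 s6=0 s3=1 s1=0 s2=0 s0=0 s4=0 s8=0 clk=1 s7=1 s5=0
t12.Δ2 s6=0 s3=1 s1=0 s2=0 s0=0 s4=1 s8=0 clk=1 s7=1 s5=0
t12.Δ3 s6=1 s3=1 s1=1 s2=0 s0=0 s4=1 s8=0 clk=1 s7=1 s5=0
t12.Δ4 s6=1 s3=0 s1=1 s2=1 s0=0 s4=1 s8=0 clk=1 s7=1 s5=1
t12.Δ5 s6=1 s3=0 s1=1 s2=1 s0=0 s4=1 s8=0 clk=1 s7=1 s5=0
t13.Δ0 s6=1 s3=0 s1=1 s2=1 s0=0 s4=1 s8=0 clk=1 s7=1 s5=0
t13.Δ1 s6=1 s3=0 s1=1 s2=1 s0=0 s4=1 s8=0 clk=0 s7=1 s5=0
t14.Δ0 s6=1 s3=0 s1=1 s2=1 s0=0 s4=1 s8=0 clk=0 s7=1 s5=0
t14.Δ1 s6=1 s3=0 s1=1 s2=1 s0=0 s4=1 s8=0 clk=1 s7=1 s5=0
t14.Δ2 s6=1 s3=0 s1=1 s2=1 s0=0 s4=0 s8=0 clk=1 s7=1 s5=0
t14.Δ3 s6=0 s3=0 s1=0 s2=1 s0=0 s4=0 s8=0 clk=1 s7=1 s5=0
t14.Δ4 s6=0 s3=1 s1=0 s2=0 s0=0 s4=0 s8=0 clk=1 s7=1 s5=1
t14.Δ5 s6=0 s3=1 s1=0 s2=0 s0=0 s4=0 s8=0 clk=1 s7=1 s5=0
t15.Δ0 s6=0 s3=1 s1=0 s2=0 s0=0 s4=0 s8=0 clk=1 s7=1 s5=0
t15.Δ1 s6=0 s3=1 s1=0 s2=0 s0=0 s4=0 s8=0 clk=0 s7=1 s5=0
t16.Δ0 s6=0 s3=1 s1=0 s2=0 s0=0 s4=0 s8=0 clk=0 s7=1 s5=0
t16.Δ1 s6=0 s3=1 s1=0 s2=0 s0=0 s4=0 s8=0 clk=1 s7=1 s5=0
t16.Δ2 s6=0 s3=1 s1=0 s2=0 s0=0 s4=1 s8=0 clk=1 s7=1 s5=0
t16.Δ3 s6=1 s3=1 s1=1 s2=0 s0=0 s4=1 s8=0 clk=1 s7=1 s5=0
t16.Δ4 s6=1 s3=0 s1=1 s2=1 s0=0 s4=1 s8=0 clk=1 s7=1 s5=1
t16.Δ5 s6=1 s3=0 s1=1 s2=1 s0=0 s4=1 s8=0 clk=1 s7=1 s5=0
t17.Δ0 s6=1 s3=0 s1=1 s2=1 s0=0 s4=1 s8=0 clk=1 s7=1 s5=0
t17.Δ1 s6=1 s3=0 s1=1 s2=1 s0=0 s4=1 s8=0 clk=0 s7=1 s5=0
t18.Δ0 s6=1 s3=0 s1=1 s2=1 s0=0 s4=1 s8=0 clk=0 s7=1 s5=0
t18.Δ1 s6=1 s3=0 s1=1 s2=1 s0=0 s4=1 s8=0 clk=1 s7=1 s5=0
t18.Δ2 s6=1 s3=0 s1=1 s2=1 s0=0 s4=0 s8=0 clk=1 s7=1 s5=0
t18.Δ3 s6=0 s3=0 s1=0 s2=1 s0=0 s4=0 s8=0 clk=1 s7=1 s5=0
t18.Δ4 s6=0 s3=1 s1=0 s2=0 s0=0 s4=0 s8=0 clk=1 s7=1 s5=1
t18.Δ5 s6=0 s3=1 s1=0 s2=0 s0=0 s4=0 s8=0 clk=1 s7=1 s5=0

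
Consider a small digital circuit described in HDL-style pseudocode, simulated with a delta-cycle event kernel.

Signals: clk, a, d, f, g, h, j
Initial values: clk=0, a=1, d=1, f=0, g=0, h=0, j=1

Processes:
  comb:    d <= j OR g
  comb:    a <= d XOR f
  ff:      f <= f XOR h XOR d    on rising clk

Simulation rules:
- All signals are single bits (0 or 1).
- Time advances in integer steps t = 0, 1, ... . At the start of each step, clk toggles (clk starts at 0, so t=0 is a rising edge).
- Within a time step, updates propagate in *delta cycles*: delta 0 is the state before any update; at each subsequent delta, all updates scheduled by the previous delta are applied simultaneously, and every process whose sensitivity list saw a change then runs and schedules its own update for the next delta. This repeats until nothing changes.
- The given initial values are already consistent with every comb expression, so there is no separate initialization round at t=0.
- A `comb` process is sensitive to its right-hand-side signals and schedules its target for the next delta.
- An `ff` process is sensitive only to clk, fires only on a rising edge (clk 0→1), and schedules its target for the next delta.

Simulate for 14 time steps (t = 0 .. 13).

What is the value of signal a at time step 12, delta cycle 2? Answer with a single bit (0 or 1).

t=0 Δ0: j=1 g=0 clk=0 f=0 h=0 a=1 d=1
  Δ1: clk:0→1
  Δ2: f:0→1
  Δ3: a:1→0
  (3Δ to stable)
t=1 Δ0: j=1 g=0 clk=1 f=1 h=0 a=0 d=1
  Δ1: clk:1→0
  (1Δ to stable)
t=2 Δ0: j=1 g=0 clk=0 f=1 h=0 a=0 d=1
  Δ1: clk:0→1
  Δ2: f:1→0
  Δ3: a:0→1
  (3Δ to stable)
t=3 Δ0: j=1 g=0 clk=1 f=0 h=0 a=1 d=1
  Δ1: clk:1→0
  (1Δ to stable)
t=4 Δ0: j=1 g=0 clk=0 f=0 h=0 a=1 d=1
  Δ1: clk:0→1
  Δ2: f:0→1
  Δ3: a:1→0
  (3Δ to stable)
t=5 Δ0: j=1 g=0 clk=1 f=1 h=0 a=0 d=1
  Δ1: clk:1→0
  (1Δ to stable)
t=6 Δ0: j=1 g=0 clk=0 f=1 h=0 a=0 d=1
  Δ1: clk:0→1
  Δ2: f:1→0
  Δ3: a:0→1
  (3Δ to stable)
t=7 Δ0: j=1 g=0 clk=1 f=0 h=0 a=1 d=1
  Δ1: clk:1→0
  (1Δ to stable)
t=8 Δ0: j=1 g=0 clk=0 f=0 h=0 a=1 d=1
  Δ1: clk:0→1
  Δ2: f:0→1
  Δ3: a:1→0
  (3Δ to stable)
t=9 Δ0: j=1 g=0 clk=1 f=1 h=0 a=0 d=1
  Δ1: clk:1→0
  (1Δ to stable)
t=10 Δ0: j=1 g=0 clk=0 f=1 h=0 a=0 d=1
  Δ1: clk:0→1
  Δ2: f:1→0
  Δ3: a:0→1
  (3Δ to stable)
t=11 Δ0: j=1 g=0 clk=1 f=0 h=0 a=1 d=1
  Δ1: clk:1→0
  (1Δ to stable)
t=12 Δ0: j=1 g=0 clk=0 f=0 h=0 a=1 d=1
  Δ1: clk:0→1
  Δ2: f:0→1
  Δ3: a:1→0
  (3Δ to stable)
t=13 Δ0: j=1 g=0 clk=1 f=1 h=0 a=0 d=1
  Δ1: clk:1→0
  (1Δ to stable)

1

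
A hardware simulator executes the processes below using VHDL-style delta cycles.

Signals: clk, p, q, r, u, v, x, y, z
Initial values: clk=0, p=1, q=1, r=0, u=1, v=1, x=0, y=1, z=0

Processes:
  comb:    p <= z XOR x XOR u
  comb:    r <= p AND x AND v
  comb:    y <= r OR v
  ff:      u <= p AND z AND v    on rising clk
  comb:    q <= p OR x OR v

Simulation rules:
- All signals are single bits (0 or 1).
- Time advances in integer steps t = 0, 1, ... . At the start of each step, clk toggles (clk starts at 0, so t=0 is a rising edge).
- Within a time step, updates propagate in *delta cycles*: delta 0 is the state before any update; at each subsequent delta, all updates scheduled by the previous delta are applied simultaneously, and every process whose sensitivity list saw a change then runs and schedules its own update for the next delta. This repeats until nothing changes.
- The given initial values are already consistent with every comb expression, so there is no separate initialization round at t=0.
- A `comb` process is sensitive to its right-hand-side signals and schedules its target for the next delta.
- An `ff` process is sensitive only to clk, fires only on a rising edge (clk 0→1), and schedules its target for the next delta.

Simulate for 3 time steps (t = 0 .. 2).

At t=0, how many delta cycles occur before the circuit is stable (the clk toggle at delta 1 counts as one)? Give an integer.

3

t0.Δ0 y=1 clk=0 x=0 p=1 z=0 v=1 u=1 q=1 r=0
t0.Δ1 y=1 clk=1 x=0 p=1 z=0 v=1 u=1 q=1 r=0
t0.Δ2 y=1 clk=1 x=0 p=1 z=0 v=1 u=0 q=1 r=0
t0.Δ3 y=1 clk=1 x=0 p=0 z=0 v=1 u=0 q=1 r=0
t1.Δ0 y=1 clk=1 x=0 p=0 z=0 v=1 u=0 q=1 r=0
t1.Δ1 y=1 clk=0 x=0 p=0 z=0 v=1 u=0 q=1 r=0
t2.Δ0 y=1 clk=0 x=0 p=0 z=0 v=1 u=0 q=1 r=0
t2.Δ1 y=1 clk=1 x=0 p=0 z=0 v=1 u=0 q=1 r=0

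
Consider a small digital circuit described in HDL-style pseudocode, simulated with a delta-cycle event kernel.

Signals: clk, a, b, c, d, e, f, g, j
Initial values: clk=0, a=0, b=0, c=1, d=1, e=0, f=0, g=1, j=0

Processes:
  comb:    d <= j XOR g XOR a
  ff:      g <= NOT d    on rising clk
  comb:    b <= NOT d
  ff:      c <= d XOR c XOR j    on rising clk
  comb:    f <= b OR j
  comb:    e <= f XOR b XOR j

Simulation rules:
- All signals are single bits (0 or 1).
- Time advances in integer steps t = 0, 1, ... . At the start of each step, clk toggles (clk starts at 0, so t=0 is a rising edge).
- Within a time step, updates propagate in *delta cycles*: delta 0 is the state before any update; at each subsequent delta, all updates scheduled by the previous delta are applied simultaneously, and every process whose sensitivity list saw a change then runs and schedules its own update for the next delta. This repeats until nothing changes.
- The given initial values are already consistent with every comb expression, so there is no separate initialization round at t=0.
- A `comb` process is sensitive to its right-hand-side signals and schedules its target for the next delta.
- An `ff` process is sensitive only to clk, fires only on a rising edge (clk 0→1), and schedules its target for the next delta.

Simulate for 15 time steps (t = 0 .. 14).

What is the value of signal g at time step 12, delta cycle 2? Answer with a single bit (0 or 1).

0

t=0 Δ0: c=1 g=1 j=0 d=1 b=0 e=0 clk=0 f=0 a=0
  Δ1: clk:0→1
  Δ2: c:1→0, g:1→0
  Δ3: d:1→0
  Δ4: b:0→1
  Δ5: e:0→1, f:0→1
  Δ6: e:1→0
  (6Δ to stable)
t=1 Δ0: c=0 g=0 j=0 d=0 b=1 e=0 clk=1 f=1 a=0
  Δ1: clk:1→0
  (1Δ to stable)
t=2 Δ0: c=0 g=0 j=0 d=0 b=1 e=0 clk=0 f=1 a=0
  Δ1: clk:0→1
  Δ2: g:0→1
  Δ3: d:0→1
  Δ4: b:1→0
  Δ5: e:0→1, f:1→0
  Δ6: e:1→0
  (6Δ to stable)
t=3 Δ0: c=0 g=1 j=0 d=1 b=0 e=0 clk=1 f=0 a=0
  Δ1: clk:1→0
  (1Δ to stable)
t=4 Δ0: c=0 g=1 j=0 d=1 b=0 e=0 clk=0 f=0 a=0
  Δ1: clk:0→1
  Δ2: c:0→1, g:1→0
  Δ3: d:1→0
  Δ4: b:0→1
  Δ5: e:0→1, f:0→1
  Δ6: e:1→0
  (6Δ to stable)
t=5 Δ0: c=1 g=0 j=0 d=0 b=1 e=0 clk=1 f=1 a=0
  Δ1: clk:1→0
  (1Δ to stable)
t=6 Δ0: c=1 g=0 j=0 d=0 b=1 e=0 clk=0 f=1 a=0
  Δ1: clk:0→1
  Δ2: g:0→1
  Δ3: d:0→1
  Δ4: b:1→0
  Δ5: e:0→1, f:1→0
  Δ6: e:1→0
  (6Δ to stable)
t=7 Δ0: c=1 g=1 j=0 d=1 b=0 e=0 clk=1 f=0 a=0
  Δ1: clk:1→0
  (1Δ to stable)
t=8 Δ0: c=1 g=1 j=0 d=1 b=0 e=0 clk=0 f=0 a=0
  Δ1: clk:0→1
  Δ2: c:1→0, g:1→0
  Δ3: d:1→0
  Δ4: b:0→1
  Δ5: e:0→1, f:0→1
  Δ6: e:1→0
  (6Δ to stable)
t=9 Δ0: c=0 g=0 j=0 d=0 b=1 e=0 clk=1 f=1 a=0
  Δ1: clk:1→0
  (1Δ to stable)
t=10 Δ0: c=0 g=0 j=0 d=0 b=1 e=0 clk=0 f=1 a=0
  Δ1: clk:0→1
  Δ2: g:0→1
  Δ3: d:0→1
  Δ4: b:1→0
  Δ5: e:0→1, f:1→0
  Δ6: e:1→0
  (6Δ to stable)
t=11 Δ0: c=0 g=1 j=0 d=1 b=0 e=0 clk=1 f=0 a=0
  Δ1: clk:1→0
  (1Δ to stable)
t=12 Δ0: c=0 g=1 j=0 d=1 b=0 e=0 clk=0 f=0 a=0
  Δ1: clk:0→1
  Δ2: c:0→1, g:1→0
  Δ3: d:1→0
  Δ4: b:0→1
  Δ5: e:0→1, f:0→1
  Δ6: e:1→0
  (6Δ to stable)
t=13 Δ0: c=1 g=0 j=0 d=0 b=1 e=0 clk=1 f=1 a=0
  Δ1: clk:1→0
  (1Δ to stable)
t=14 Δ0: c=1 g=0 j=0 d=0 b=1 e=0 clk=0 f=1 a=0
  Δ1: clk:0→1
  Δ2: g:0→1
  Δ3: d:0→1
  Δ4: b:1→0
  Δ5: e:0→1, f:1→0
  Δ6: e:1→0
  (6Δ to stable)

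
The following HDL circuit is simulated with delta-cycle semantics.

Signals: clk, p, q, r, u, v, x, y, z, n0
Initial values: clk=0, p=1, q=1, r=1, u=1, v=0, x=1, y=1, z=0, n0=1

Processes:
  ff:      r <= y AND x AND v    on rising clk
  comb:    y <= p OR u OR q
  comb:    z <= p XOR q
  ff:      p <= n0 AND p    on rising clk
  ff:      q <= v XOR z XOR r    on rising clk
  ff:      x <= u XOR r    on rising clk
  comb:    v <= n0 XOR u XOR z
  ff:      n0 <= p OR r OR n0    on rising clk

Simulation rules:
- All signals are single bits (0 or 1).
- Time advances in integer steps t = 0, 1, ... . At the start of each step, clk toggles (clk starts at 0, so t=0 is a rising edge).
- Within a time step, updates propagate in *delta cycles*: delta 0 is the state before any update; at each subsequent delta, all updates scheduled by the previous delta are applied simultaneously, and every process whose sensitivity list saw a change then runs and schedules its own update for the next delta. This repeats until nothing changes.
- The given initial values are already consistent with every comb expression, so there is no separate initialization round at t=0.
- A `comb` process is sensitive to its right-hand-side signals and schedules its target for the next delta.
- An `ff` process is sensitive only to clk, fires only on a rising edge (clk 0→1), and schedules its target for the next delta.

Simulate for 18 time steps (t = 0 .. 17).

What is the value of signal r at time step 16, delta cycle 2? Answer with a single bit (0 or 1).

t=0 Δ0: n0=1 z=0 y=1 q=1 r=1 p=1 x=1 clk=0 u=1 v=0
  Δ1: clk:0→1
  Δ2: r:1→0, x:1→0
  (2Δ to stable)
t=1 Δ0: n0=1 z=0 y=1 q=1 r=0 p=1 x=0 clk=1 u=1 v=0
  Δ1: clk:1→0
  (1Δ to stable)
t=2 Δ0: n0=1 z=0 y=1 q=1 r=0 p=1 x=0 clk=0 u=1 v=0
  Δ1: clk:0→1
  Δ2: q:1→0, x:0→1
  Δ3: z:0→1
  Δ4: v:0→1
  (4Δ to stable)
t=3 Δ0: n0=1 z=1 y=1 q=0 r=0 p=1 x=1 clk=1 u=1 v=1
  Δ1: clk:1→0
  (1Δ to stable)
t=4 Δ0: n0=1 z=1 y=1 q=0 r=0 p=1 x=1 clk=0 u=1 v=1
  Δ1: clk:0→1
  Δ2: r:0→1
  (2Δ to stable)
t=5 Δ0: n0=1 z=1 y=1 q=0 r=1 p=1 x=1 clk=1 u=1 v=1
  Δ1: clk:1→0
  (1Δ to stable)
t=6 Δ0: n0=1 z=1 y=1 q=0 r=1 p=1 x=1 clk=0 u=1 v=1
  Δ1: clk:0→1
  Δ2: q:0→1, x:1→0
  Δ3: z:1→0
  Δ4: v:1→0
  (4Δ to stable)
t=7 Δ0: n0=1 z=0 y=1 q=1 r=1 p=1 x=0 clk=1 u=1 v=0
  Δ1: clk:1→0
  (1Δ to stable)
t=8 Δ0: n0=1 z=0 y=1 q=1 r=1 p=1 x=0 clk=0 u=1 v=0
  Δ1: clk:0→1
  Δ2: r:1→0
  (2Δ to stable)
t=9 Δ0: n0=1 z=0 y=1 q=1 r=0 p=1 x=0 clk=1 u=1 v=0
  Δ1: clk:1→0
  (1Δ to stable)
t=10 Δ0: n0=1 z=0 y=1 q=1 r=0 p=1 x=0 clk=0 u=1 v=0
  Δ1: clk:0→1
  Δ2: q:1→0, x:0→1
  Δ3: z:0→1
  Δ4: v:0→1
  (4Δ to stable)
t=11 Δ0: n0=1 z=1 y=1 q=0 r=0 p=1 x=1 clk=1 u=1 v=1
  Δ1: clk:1→0
  (1Δ to stable)
t=12 Δ0: n0=1 z=1 y=1 q=0 r=0 p=1 x=1 clk=0 u=1 v=1
  Δ1: clk:0→1
  Δ2: r:0→1
  (2Δ to stable)
t=13 Δ0: n0=1 z=1 y=1 q=0 r=1 p=1 x=1 clk=1 u=1 v=1
  Δ1: clk:1→0
  (1Δ to stable)
t=14 Δ0: n0=1 z=1 y=1 q=0 r=1 p=1 x=1 clk=0 u=1 v=1
  Δ1: clk:0→1
  Δ2: q:0→1, x:1→0
  Δ3: z:1→0
  Δ4: v:1→0
  (4Δ to stable)
t=15 Δ0: n0=1 z=0 y=1 q=1 r=1 p=1 x=0 clk=1 u=1 v=0
  Δ1: clk:1→0
  (1Δ to stable)
t=16 Δ0: n0=1 z=0 y=1 q=1 r=1 p=1 x=0 clk=0 u=1 v=0
  Δ1: clk:0→1
  Δ2: r:1→0
  (2Δ to stable)
t=17 Δ0: n0=1 z=0 y=1 q=1 r=0 p=1 x=0 clk=1 u=1 v=0
  Δ1: clk:1→0
  (1Δ to stable)

0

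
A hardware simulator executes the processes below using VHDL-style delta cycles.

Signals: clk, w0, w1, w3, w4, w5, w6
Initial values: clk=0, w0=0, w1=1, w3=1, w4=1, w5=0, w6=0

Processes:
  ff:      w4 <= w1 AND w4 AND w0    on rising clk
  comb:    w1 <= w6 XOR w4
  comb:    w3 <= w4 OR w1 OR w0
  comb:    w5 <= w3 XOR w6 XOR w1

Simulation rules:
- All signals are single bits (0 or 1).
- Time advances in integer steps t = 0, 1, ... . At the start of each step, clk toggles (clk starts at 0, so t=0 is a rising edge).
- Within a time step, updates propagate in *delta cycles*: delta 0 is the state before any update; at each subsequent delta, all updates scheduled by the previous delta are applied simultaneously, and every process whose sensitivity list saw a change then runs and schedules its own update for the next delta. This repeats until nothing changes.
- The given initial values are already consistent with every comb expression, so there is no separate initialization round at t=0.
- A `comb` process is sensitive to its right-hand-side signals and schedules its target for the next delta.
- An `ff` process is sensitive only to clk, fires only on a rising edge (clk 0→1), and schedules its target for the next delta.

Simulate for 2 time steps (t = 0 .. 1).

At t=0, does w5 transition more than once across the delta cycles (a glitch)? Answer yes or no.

t0.Δ0 w1=1 w3=1 w4=1 w5=0 clk=0 w6=0 w0=0
t0.Δ1 w1=1 w3=1 w4=1 w5=0 clk=1 w6=0 w0=0
t0.Δ2 w1=1 w3=1 w4=0 w5=0 clk=1 w6=0 w0=0
t0.Δ3 w1=0 w3=1 w4=0 w5=0 clk=1 w6=0 w0=0
t0.Δ4 w1=0 w3=0 w4=0 w5=1 clk=1 w6=0 w0=0
t0.Δ5 w1=0 w3=0 w4=0 w5=0 clk=1 w6=0 w0=0
t1.Δ0 w1=0 w3=0 w4=0 w5=0 clk=1 w6=0 w0=0
t1.Δ1 w1=0 w3=0 w4=0 w5=0 clk=0 w6=0 w0=0

yes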